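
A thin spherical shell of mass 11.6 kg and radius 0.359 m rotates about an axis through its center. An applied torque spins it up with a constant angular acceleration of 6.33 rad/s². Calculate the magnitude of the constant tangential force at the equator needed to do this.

F ≈ 17.6 N

I = (2/3)MR² = (2/3)(11.6)(0.359)² = 0.9967 kg·m².
The required torque is τ = Iα = (0.9967)(6.330) = 6.309 N·m.
A tangential force at the equator gives τ = FR, so F = τ/R = 6.309/0.359 = 17.57 N.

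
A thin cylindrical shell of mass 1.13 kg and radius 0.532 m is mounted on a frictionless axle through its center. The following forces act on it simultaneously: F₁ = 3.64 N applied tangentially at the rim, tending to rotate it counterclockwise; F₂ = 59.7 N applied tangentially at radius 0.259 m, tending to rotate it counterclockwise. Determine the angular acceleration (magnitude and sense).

α ≈ 54.4 rad/s², counterclockwise

I = MR² = (1.13)(0.532)² = 0.3198 kg·m².
Taking counterclockwise as positive: τ₁ = +(3.64)(0.532) = +1.936 N·m; τ₂ = +(59.7)(0.259) = +15.46 N·m.
Net torque τ = 17.40 N·m.
α = τ/I = 17.40/0.3198 = 54.40 rad/s².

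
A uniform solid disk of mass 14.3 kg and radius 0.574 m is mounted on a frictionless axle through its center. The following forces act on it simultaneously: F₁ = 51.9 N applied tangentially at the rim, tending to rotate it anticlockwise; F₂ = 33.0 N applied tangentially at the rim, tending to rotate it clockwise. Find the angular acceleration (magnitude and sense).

I = ½MR² = (1/2)(14.3)(0.574)² = 2.356 kg·m².
Taking anticlockwise as positive: τ₁ = +(51.9)(0.574) = +29.79 N·m; τ₂ = −(33.0)(0.574) = −18.94 N·m.
Net torque τ = 10.85 N·m.
α = τ/I = 10.85/2.356 = 4.605 rad/s².

α ≈ 4.61 rad/s², anticlockwise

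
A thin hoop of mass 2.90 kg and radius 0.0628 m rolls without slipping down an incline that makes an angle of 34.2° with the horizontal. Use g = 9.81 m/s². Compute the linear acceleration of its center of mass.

Translation along the incline: Mg sinθ − f = Ma.
Rotation about the center: fR = Iα with I = MR². No-slip gives a = αR, so f = (I/R²)a = M a.
Substituting: Mg sinθ = (1 + 1.000)Ma, so a = g sinθ/(1 + 1.000) = (9.81) sin 34.2° / 2.000 = 2.757 m/s².

a ≈ 2.76 m/s²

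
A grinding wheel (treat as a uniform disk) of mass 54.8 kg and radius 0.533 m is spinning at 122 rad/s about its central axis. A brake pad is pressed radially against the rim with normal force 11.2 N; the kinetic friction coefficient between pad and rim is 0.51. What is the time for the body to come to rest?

I = ½MR² = (1/2)(54.8)(0.533)² = 7.784 kg·m².
Friction force f = μN = (0.51)(11.2) = 5.712 N at the rim; torque magnitude τ = fR = 3.044 N·m, opposing ω.
|α| = τ/I = 3.044/7.784 = 0.3911 rad/s² (deceleration).
0 = ω₀ − |α|t ⇒ t = ω₀/|α| = 122/0.3911 = 311.9 s.

t ≈ 312 s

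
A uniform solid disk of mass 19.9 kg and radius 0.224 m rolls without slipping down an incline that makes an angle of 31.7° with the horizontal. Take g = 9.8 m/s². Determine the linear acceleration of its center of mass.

Translation along the incline: Mg sinθ − f = Ma.
Rotation about the center: fR = Iα with I = ½MR². No-slip gives a = αR, so f = (I/R²)a = (1/2)M a.
Substituting: Mg sinθ = (1 + 0.5000)Ma, so a = g sinθ/(1 + 0.5000) = (9.8) sin 31.7° / 1.500 = 3.433 m/s².

a ≈ 3.43 m/s²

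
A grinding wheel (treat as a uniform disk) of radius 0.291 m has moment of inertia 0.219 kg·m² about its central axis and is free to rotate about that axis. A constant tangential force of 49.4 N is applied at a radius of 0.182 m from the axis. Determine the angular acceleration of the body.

α ≈ 41.1 rad/s²

τ = F·r = (49.4)(0.182) = 8.991 N·m.
From τ = Iα: α = 8.991/0.2190 = 41.05 rad/s².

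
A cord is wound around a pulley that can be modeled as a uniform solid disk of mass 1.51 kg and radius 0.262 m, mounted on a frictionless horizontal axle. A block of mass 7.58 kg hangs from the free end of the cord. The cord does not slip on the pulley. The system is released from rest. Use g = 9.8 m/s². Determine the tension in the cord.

T ≈ 6.73 N

I = ½MR² = (1/2)(1.51)(0.262)² = 0.05183 kg·m².
Block: mg − T = ma. Pulley: TR = Iα. No-slip: a = αR, so T = (I/R²)a = 0.7550·a.
Then mg = (m + 0.7550)a, so a = (7.58)(9.8)/(7.58 + 0.7550) = 8.912 m/s².
T = 0.7550·a = 6.729 N.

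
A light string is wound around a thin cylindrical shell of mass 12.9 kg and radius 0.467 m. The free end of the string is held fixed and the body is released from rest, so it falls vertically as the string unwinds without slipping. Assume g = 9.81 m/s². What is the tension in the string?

T ≈ 63.3 N

Translation: Mg − T = Ma. Rotation about the center: TR = Iα with I = MR².
With a = αR: T = (I/R²)a = M a, so Mg = (1 + 1.000)Ma.
a = g/(1 + 1.000) = 9.81/2.000 = 4.905 m/s².
T = 1.000·M·a = (1.000)(12.9)(4.905) = 63.27 N.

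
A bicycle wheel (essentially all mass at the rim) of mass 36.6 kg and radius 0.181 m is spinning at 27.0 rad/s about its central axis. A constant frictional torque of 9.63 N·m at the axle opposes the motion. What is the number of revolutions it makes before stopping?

I = MR² = (36.6)(0.181)² = 1.199 kg·m².
The net torque has magnitude 9.63 N·m, opposing ω.
|α| = τ/I = 9.630/1.199 = 8.031 rad/s² (deceleration).
ω² = ω₀² − 2|α|θ with ω = 0 ⇒ θ = ω₀²/(2|α|) = 45.38 rad = 7.223 rev.

≈ 7.22 revolutions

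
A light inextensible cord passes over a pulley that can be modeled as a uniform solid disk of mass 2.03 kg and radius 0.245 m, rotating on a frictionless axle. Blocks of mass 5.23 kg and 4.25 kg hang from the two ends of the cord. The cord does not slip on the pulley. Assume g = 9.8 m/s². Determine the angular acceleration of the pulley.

α ≈ 3.74 rad/s²

I = ½MR² = (1/2)(2.03)(0.245)² = 0.06093 kg·m².
Heavier block: m₁g − T₁ = m₁a. Lighter block: T₂ − m₂g = m₂a.
Pulley: (T₁ − T₂)R = Iα = I(a/R), so T₁ − T₂ = (I/R²)a = (1/2)M_p a = 1.015·a.
Adding the three: (m₁ − m₂)g = (m₁ + m₂ + 1.015)a, so a = (5.23 − 4.25)(9.8)/(5.23 + 4.25 + 1.015) = 0.9151 m/s².
α = a/R = 0.9151/0.245 = 3.735 rad/s².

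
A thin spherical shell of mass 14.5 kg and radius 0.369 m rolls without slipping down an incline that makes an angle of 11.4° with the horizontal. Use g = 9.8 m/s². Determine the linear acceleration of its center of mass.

Translation along the incline: Mg sinθ − f = Ma.
Rotation about the center: fR = Iα with I = (2/3)MR². No-slip gives a = αR, so f = (I/R²)a = (2/3)M a.
Substituting: Mg sinθ = (1 + 0.6667)Ma, so a = g sinθ/(1 + 0.6667) = (9.8) sin 11.4° / 1.667 = 1.162 m/s².

a ≈ 1.16 m/s²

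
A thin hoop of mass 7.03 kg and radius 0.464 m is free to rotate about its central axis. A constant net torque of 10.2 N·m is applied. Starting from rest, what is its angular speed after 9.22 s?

I = MR² = (7.03)(0.464)² = 1.514 kg·m².
α = τ/I = 10.2/1.514 = 6.739 rad/s².
ω = ω₀ + αt = 0 + (6.739)(9.22) = 62.14 rad/s.

ω ≈ 62.1 rad/s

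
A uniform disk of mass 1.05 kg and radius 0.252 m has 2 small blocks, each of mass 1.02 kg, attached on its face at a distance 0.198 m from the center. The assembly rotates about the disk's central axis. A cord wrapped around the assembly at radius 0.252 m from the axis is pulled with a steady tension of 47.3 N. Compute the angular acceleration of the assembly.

I_disk = ½MR² = ½(1.05)(0.252)² = 0.03334 kg·m².
I_blocks = 2·m·r² = 2(1.02)(0.198)² = 0.07998 kg·m².
Total I = 0.1133 kg·m².
τ = F r = (47.3)(0.252) = 11.92 N·m.
α = τ/I = 11.92/0.1133 = 105.2 rad/s².

α ≈ 105 rad/s²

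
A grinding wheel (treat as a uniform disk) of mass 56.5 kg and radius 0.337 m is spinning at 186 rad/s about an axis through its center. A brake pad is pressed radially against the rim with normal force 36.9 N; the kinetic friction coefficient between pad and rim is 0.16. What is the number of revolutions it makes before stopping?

I = ½MR² = (1/2)(56.5)(0.337)² = 3.208 kg·m².
Friction force f = μN = (0.16)(36.9) = 5.904 N at the rim; torque magnitude τ = fR = 1.990 N·m, opposing ω.
|α| = τ/I = 1.990/3.208 = 0.6202 rad/s² (deceleration).
ω² = ω₀² − 2|α|θ with ω = 0 ⇒ θ = ω₀²/(2|α|) = 27890 rad = 4439 rev.

≈ 4440 revolutions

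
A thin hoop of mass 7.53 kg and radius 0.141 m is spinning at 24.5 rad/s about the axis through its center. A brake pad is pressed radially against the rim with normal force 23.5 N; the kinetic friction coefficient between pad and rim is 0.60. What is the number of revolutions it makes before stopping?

I = MR² = (7.53)(0.141)² = 0.1497 kg·m².
Friction force f = μN = (0.60)(23.5) = 14.10 N at the rim; torque magnitude τ = fR = 1.988 N·m, opposing ω.
|α| = τ/I = 1.988/0.1497 = 13.28 rad/s² (deceleration).
ω² = ω₀² − 2|α|θ with ω = 0 ⇒ θ = ω₀²/(2|α|) = 22.60 rad = 3.597 rev.

≈ 3.60 revolutions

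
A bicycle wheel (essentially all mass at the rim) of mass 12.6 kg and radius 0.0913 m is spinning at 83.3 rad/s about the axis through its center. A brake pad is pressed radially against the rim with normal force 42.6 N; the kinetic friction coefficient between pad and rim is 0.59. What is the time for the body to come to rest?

I = MR² = (12.6)(0.0913)² = 0.1050 kg·m².
Friction force f = μN = (0.59)(42.6) = 25.13 N at the rim; torque magnitude τ = fR = 2.295 N·m, opposing ω.
|α| = τ/I = 2.295/0.1050 = 21.85 rad/s² (deceleration).
0 = ω₀ − |α|t ⇒ t = ω₀/|α| = 83.3/21.85 = 3.813 s.

t ≈ 3.81 s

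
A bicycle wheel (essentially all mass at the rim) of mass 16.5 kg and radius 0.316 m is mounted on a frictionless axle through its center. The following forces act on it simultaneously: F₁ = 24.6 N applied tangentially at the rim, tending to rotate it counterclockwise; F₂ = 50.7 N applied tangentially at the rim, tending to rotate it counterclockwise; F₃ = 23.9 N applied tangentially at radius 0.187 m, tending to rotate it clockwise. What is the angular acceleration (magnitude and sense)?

I = MR² = (16.5)(0.316)² = 1.648 kg·m².
Taking counterclockwise as positive: τ₁ = +(24.6)(0.316) = +7.774 N·m; τ₂ = +(50.7)(0.316) = +16.02 N·m; τ₃ = −(23.9)(0.187) = −4.469 N·m.
Net torque τ = 19.33 N·m.
α = τ/I = 19.33/1.648 = 11.73 rad/s².

α ≈ 11.7 rad/s², counterclockwise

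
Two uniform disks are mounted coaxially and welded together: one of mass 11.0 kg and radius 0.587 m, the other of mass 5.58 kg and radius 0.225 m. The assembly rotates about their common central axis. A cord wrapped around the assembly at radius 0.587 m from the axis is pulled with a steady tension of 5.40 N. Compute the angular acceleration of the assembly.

α ≈ 1.56 rad/s²

I = ½M₁R₁² + ½M₂R₂² = ½(11.0)(0.587)² + ½(5.58)(0.225)² = 2.036 kg·m².
τ = F r = (5.40)(0.587) = 3.170 N·m.
α = τ/I = 3.170/2.036 = 1.557 rad/s².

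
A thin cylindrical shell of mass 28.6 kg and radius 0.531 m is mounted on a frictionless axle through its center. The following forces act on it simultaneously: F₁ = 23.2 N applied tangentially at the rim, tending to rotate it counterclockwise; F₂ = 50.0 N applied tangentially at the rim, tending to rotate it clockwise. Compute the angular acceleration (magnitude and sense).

α ≈ 1.76 rad/s², clockwise

I = MR² = (28.6)(0.531)² = 8.064 kg·m².
Taking counterclockwise as positive: τ₁ = +(23.2)(0.531) = +12.32 N·m; τ₂ = −(50.0)(0.531) = −26.55 N·m.
Net torque τ = -14.23 N·m.
α = τ/I = -14.23/8.064 = -1.765 rad/s².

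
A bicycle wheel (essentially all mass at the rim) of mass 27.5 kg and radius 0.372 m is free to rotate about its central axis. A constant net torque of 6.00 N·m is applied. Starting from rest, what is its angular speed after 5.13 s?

ω ≈ 8.09 rad/s

I = MR² = (27.5)(0.372)² = 3.806 kg·m².
α = τ/I = 6.00/3.806 = 1.577 rad/s².
ω = ω₀ + αt = 0 + (1.577)(5.13) = 8.088 rad/s.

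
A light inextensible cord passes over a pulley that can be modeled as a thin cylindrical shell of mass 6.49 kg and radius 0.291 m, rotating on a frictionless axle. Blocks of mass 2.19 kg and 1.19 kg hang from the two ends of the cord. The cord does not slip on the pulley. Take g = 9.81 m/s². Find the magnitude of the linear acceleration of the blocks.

a ≈ 0.994 m/s²

I = MR² = (6.49)(0.291)² = 0.5496 kg·m².
Heavier block: m₁g − T₁ = m₁a. Lighter block: T₂ − m₂g = m₂a.
Pulley: (T₁ − T₂)R = Iα = I(a/R), so T₁ − T₂ = (I/R²)a = 1·M_p a = 6.490·a.
Adding the three: (m₁ − m₂)g = (m₁ + m₂ + 6.490)a, so a = (2.19 − 1.19)(9.81)/(2.19 + 1.19 + 6.490) = 0.9939 m/s².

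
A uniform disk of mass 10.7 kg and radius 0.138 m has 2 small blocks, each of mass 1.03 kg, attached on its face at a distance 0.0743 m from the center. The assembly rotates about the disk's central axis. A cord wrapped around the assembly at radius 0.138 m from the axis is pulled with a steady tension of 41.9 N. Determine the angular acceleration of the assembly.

I_disk = ½MR² = ½(10.7)(0.138)² = 0.1019 kg·m².
I_blocks = 2·m·r² = 2(1.03)(0.0743)² = 0.01137 kg·m².
Total I = 0.1133 kg·m².
τ = F r = (41.9)(0.138) = 5.782 N·m.
α = τ/I = 5.782/0.1133 = 51.05 rad/s².

α ≈ 51.1 rad/s²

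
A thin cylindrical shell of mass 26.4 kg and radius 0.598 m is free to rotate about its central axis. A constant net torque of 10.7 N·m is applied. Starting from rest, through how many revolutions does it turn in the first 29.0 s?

I = MR² = (26.4)(0.598)² = 9.441 kg·m².
α = τ/I = 10.7/9.441 = 1.133 rad/s².
θ = ½αt² = ½(1.133)(29.0)² = 476.6 rad.
Revolutions = θ/(2π) = 75.85.

≈ 75.9 revolutions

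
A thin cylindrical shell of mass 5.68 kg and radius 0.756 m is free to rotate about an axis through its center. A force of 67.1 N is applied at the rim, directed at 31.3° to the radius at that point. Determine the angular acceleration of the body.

I = MR² = (5.68)(0.756)² = 3.246 kg·m².
Only the tangential component produces torque: τ = F R sinθ = (67.1)(0.756) sin 31.3° = 26.35 N·m.
From τ = Iα: α = 26.35/3.246 = 8.118 rad/s².

α ≈ 8.12 rad/s²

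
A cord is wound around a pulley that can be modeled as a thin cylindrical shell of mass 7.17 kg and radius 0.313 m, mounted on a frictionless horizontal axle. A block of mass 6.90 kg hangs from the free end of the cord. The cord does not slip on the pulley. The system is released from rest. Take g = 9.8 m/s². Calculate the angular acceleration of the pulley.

I = MR² = (7.17)(0.313)² = 0.7024 kg·m².
Block: mg − T = ma. Pulley: TR = Iα. No-slip: a = αR, so T = (I/R²)a = 7.170·a.
Then mg = (m + 7.170)a, so a = (6.90)(9.8)/(6.90 + 7.170) = 4.806 m/s².
α = a/R = 4.806/0.313 = 15.35 rad/s².

α ≈ 15.4 rad/s²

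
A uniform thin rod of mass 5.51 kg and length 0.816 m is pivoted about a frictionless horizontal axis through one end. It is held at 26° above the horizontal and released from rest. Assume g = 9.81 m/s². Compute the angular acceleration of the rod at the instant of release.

About the pivot, I = (1/3)ML² = (1/3)(5.51)(0.816)² = 1.223 kg·m².
The weight acts at the center, a distance L/2 = 0.4080 m from the pivot; τ = Mg(L/2) cos 26° = 19.82 N·m.
α = τ/I = 19.82/1.223 = 16.21 rad/s².
(Equivalently α = (3g/(2L)) cos 26° = 16.21 rad/s².)

α ≈ 16.2 rad/s²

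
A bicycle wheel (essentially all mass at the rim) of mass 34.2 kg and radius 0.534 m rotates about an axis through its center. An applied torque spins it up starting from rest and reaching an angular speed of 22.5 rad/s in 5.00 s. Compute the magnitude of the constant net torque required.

I = MR² = (34.2)(0.534)² = 9.752 kg·m².
α = Δω/Δt = (22.5 − 0)/5.00 = 4.500 rad/s².
τ = Iα = (9.752)(4.500) = 43.89 N·m.

τ ≈ 43.9 N·m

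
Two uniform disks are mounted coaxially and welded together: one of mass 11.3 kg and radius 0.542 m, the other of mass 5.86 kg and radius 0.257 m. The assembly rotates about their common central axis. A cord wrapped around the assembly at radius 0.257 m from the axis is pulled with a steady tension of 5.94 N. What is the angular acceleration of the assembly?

α ≈ 0.824 rad/s²

I = ½M₁R₁² + ½M₂R₂² = ½(11.3)(0.542)² + ½(5.86)(0.257)² = 1.853 kg·m².
τ = F r = (5.94)(0.257) = 1.527 N·m.
α = τ/I = 1.527/1.853 = 0.8237 rad/s².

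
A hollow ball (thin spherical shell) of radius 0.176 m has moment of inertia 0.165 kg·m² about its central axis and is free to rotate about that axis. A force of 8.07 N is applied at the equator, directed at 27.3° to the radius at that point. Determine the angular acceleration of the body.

α ≈ 3.95 rad/s²

Only the tangential component produces torque: τ = F R sinθ = (8.07)(0.176) sin 27.3° = 0.6514 N·m.
Newton's second law for rotation, τ = Iα, gives α = τ/I = 0.6514/0.1650 = 3.948 rad/s².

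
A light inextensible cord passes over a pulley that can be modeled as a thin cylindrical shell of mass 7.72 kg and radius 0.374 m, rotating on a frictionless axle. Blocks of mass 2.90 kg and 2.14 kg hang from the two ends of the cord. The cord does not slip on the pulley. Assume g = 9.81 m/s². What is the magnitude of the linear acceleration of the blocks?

a ≈ 0.584 m/s²

I = MR² = (7.72)(0.374)² = 1.080 kg·m².
Heavier block: m₁g − T₁ = m₁a. Lighter block: T₂ − m₂g = m₂a.
Pulley: (T₁ − T₂)R = Iα = I(a/R), so T₁ − T₂ = (I/R²)a = 1·M_p a = 7.720·a.
Adding the three: (m₁ − m₂)g = (m₁ + m₂ + 7.720)a, so a = (2.90 − 2.14)(9.81)/(2.90 + 2.14 + 7.720) = 0.5843 m/s².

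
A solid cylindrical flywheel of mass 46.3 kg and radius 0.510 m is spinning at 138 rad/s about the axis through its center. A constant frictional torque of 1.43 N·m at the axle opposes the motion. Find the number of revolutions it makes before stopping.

I = ½MR² = (1/2)(46.3)(0.510)² = 6.021 kg·m².
The net torque has magnitude 1.43 N·m, opposing ω.
|α| = τ/I = 1.430/6.021 = 0.2375 rad/s² (deceleration).
ω² = ω₀² − 2|α|θ with ω = 0 ⇒ θ = ω₀²/(2|α|) = 40090 rad = 6381 rev.

≈ 6380 revolutions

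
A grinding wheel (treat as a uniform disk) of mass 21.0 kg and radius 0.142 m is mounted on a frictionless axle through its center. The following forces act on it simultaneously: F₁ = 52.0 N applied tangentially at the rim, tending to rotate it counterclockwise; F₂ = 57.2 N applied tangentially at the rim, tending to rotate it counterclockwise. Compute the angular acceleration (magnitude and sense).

I = ½MR² = (1/2)(21.0)(0.142)² = 0.2117 kg·m².
Taking counterclockwise as positive: τ₁ = +(52.0)(0.142) = +7.384 N·m; τ₂ = +(57.2)(0.142) = +8.122 N·m.
Net torque τ = 15.51 N·m.
α = τ/I = 15.51/0.2117 = 73.24 rad/s².

α ≈ 73.2 rad/s², counterclockwise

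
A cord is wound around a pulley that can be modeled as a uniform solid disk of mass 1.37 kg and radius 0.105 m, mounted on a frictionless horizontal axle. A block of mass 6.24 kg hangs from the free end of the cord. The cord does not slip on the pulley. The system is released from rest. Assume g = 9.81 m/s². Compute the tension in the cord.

I = ½MR² = (1/2)(1.37)(0.105)² = 0.007552 kg·m².
Block: mg − T = ma. Pulley: TR = Iα. No-slip: a = αR, so T = (I/R²)a = 0.6850·a.
Then mg = (m + 0.6850)a, so a = (6.24)(9.81)/(6.24 + 0.6850) = 8.840 m/s².
T = 0.6850·a = 6.055 N.

T ≈ 6.06 N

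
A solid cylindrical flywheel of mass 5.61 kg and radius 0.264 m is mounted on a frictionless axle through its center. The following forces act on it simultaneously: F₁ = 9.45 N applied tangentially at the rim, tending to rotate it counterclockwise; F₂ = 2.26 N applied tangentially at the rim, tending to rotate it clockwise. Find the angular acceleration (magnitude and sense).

I = ½MR² = (1/2)(5.61)(0.264)² = 0.1955 kg·m².
Taking counterclockwise as positive: τ₁ = +(9.45)(0.264) = +2.495 N·m; τ₂ = −(2.26)(0.264) = −0.5966 N·m.
Net torque τ = 1.898 N·m.
α = τ/I = 1.898/0.1955 = 9.709 rad/s².

α ≈ 9.71 rad/s², counterclockwise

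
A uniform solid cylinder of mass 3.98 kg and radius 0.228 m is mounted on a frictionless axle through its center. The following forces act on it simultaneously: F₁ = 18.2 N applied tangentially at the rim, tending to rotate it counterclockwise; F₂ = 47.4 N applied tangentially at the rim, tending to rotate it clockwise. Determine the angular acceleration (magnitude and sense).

α ≈ 64.4 rad/s², clockwise

I = ½MR² = (1/2)(3.98)(0.228)² = 0.1034 kg·m².
Taking counterclockwise as positive: τ₁ = +(18.2)(0.228) = +4.150 N·m; τ₂ = −(47.4)(0.228) = −10.81 N·m.
Net torque τ = -6.658 N·m.
α = τ/I = -6.658/0.1034 = -64.36 rad/s².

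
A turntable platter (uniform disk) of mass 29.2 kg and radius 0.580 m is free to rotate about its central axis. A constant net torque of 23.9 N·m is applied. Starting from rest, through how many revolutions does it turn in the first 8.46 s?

≈ 27.7 revolutions

I = ½MR² = (1/2)(29.2)(0.580)² = 4.911 kg·m².
α = τ/I = 23.9/4.911 = 4.866 rad/s².
θ = ½αt² = ½(4.866)(8.46)² = 174.1 rad.
Revolutions = θ/(2π) = 27.72.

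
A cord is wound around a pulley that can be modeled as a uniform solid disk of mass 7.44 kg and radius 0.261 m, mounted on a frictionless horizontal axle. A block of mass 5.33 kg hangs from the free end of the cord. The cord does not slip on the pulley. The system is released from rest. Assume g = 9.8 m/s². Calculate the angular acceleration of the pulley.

α ≈ 22.1 rad/s²

I = ½MR² = (1/2)(7.44)(0.261)² = 0.2534 kg·m².
Block: mg − T = ma. Pulley: TR = Iα. No-slip: a = αR, so T = (I/R²)a = 3.720·a.
Then mg = (m + 3.720)a, so a = (5.33)(9.8)/(5.33 + 3.720) = 5.772 m/s².
α = a/R = 5.772/0.261 = 22.11 rad/s².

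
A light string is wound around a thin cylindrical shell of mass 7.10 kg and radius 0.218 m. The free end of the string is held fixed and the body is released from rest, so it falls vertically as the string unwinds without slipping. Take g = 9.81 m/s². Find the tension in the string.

Translation: Mg − T = Ma. Rotation about the center: TR = Iα with I = MR².
With a = αR: T = (I/R²)a = M a, so Mg = (1 + 1.000)Ma.
a = g/(1 + 1.000) = 9.81/2.000 = 4.905 m/s².
T = 1.000·M·a = (1.000)(7.10)(4.905) = 34.83 N.

T ≈ 34.8 N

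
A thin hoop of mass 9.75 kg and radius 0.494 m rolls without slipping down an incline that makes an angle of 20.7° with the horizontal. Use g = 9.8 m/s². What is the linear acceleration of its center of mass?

Translation along the incline: Mg sinθ − f = Ma.
Rotation about the center: fR = Iα with I = MR². No-slip gives a = αR, so f = (I/R²)a = M a.
Substituting: Mg sinθ = (1 + 1.000)Ma, so a = g sinθ/(1 + 1.000) = (9.8) sin 20.7° / 2.000 = 1.732 m/s².

a ≈ 1.73 m/s²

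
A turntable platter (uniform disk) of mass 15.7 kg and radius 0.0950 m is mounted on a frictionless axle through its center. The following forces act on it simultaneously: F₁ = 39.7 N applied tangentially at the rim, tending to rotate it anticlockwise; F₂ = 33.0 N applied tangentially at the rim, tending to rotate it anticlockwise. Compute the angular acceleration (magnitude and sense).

I = ½MR² = (1/2)(15.7)(0.0950)² = 0.07085 kg·m².
Taking anticlockwise as positive: τ₁ = +(39.7)(0.0950) = +3.772 N·m; τ₂ = +(33.0)(0.0950) = +3.135 N·m.
Net torque τ = 6.907 N·m.
α = τ/I = 6.907/0.07085 = 97.49 rad/s².

α ≈ 97.5 rad/s², anticlockwise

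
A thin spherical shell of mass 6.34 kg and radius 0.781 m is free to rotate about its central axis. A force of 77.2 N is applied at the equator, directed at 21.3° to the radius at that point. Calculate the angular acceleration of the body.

α ≈ 8.50 rad/s²

I = (2/3)MR² = (2/3)(6.34)(0.781)² = 2.578 kg·m².
Only the tangential component produces torque: τ = F R sinθ = (77.2)(0.781) sin 21.3° = 21.90 N·m.
Newton's second law for rotation, τ = Iα, gives α = τ/I = 21.90/2.578 = 8.495 rad/s².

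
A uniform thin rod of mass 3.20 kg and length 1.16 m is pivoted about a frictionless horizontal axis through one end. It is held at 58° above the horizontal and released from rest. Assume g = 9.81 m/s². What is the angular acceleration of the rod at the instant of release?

α ≈ 6.72 rad/s²

About the pivot, I = (1/3)ML² = (1/3)(3.20)(1.16)² = 1.435 kg·m².
The weight acts at the center, a distance L/2 = 0.5800 m from the pivot; τ = Mg(L/2) cos 58° = 9.648 N·m.
α = τ/I = 9.648/1.435 = 6.722 rad/s².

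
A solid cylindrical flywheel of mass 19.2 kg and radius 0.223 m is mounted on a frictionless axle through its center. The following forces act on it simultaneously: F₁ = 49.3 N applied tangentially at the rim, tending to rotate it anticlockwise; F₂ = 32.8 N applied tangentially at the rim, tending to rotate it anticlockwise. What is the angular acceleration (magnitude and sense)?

I = ½MR² = (1/2)(19.2)(0.223)² = 0.4774 kg·m².
Taking anticlockwise as positive: τ₁ = +(49.3)(0.223) = +10.99 N·m; τ₂ = +(32.8)(0.223) = +7.314 N·m.
Net torque τ = 18.31 N·m.
α = τ/I = 18.31/0.4774 = 38.35 rad/s².

α ≈ 38.4 rad/s², anticlockwise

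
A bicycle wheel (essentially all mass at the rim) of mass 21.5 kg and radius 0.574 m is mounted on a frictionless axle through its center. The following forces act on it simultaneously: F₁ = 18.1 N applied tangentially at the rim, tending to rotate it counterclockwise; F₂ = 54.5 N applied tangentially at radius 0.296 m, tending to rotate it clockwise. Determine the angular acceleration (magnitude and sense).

I = MR² = (21.5)(0.574)² = 7.084 kg·m².
Taking counterclockwise as positive: τ₁ = +(18.1)(0.574) = +10.39 N·m; τ₂ = −(54.5)(0.296) = −16.13 N·m.
Net torque τ = -5.743 N·m.
α = τ/I = -5.743/7.084 = -0.8107 rad/s².

α ≈ 0.811 rad/s², clockwise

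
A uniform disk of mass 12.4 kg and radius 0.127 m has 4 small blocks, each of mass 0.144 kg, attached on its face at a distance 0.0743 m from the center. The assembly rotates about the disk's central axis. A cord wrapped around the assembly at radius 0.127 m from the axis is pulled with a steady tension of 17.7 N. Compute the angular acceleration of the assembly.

I_disk = ½MR² = ½(12.4)(0.127)² = 0.10000 kg·m².
I_blocks = 4·m·r² = 4(0.144)(0.0743)² = 0.003180 kg·m².
Total I = 0.1032 kg·m².
τ = F r = (17.7)(0.127) = 2.248 N·m.
α = τ/I = 2.248/0.1032 = 21.79 rad/s².

α ≈ 21.8 rad/s²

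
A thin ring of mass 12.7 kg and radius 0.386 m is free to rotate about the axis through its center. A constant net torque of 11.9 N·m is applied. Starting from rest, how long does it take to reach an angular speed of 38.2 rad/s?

t ≈ 6.07 s

I = MR² = (12.7)(0.386)² = 1.892 kg·m².
α = τ/I = 11.9/1.892 = 6.289 rad/s².
ω = αt ⇒ t = ω/α = 38.2/6.289 = 6.074 s.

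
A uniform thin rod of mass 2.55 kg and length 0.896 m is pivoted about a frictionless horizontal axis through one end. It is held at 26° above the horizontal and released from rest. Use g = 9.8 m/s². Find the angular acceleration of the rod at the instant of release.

About the pivot, I = (1/3)ML² = (1/3)(2.55)(0.896)² = 0.6824 kg·m².
The weight acts at the center, a distance L/2 = 0.4480 m from the pivot; τ = Mg(L/2) cos 26° = 10.06 N·m.
α = τ/I = 10.06/0.6824 = 14.75 rad/s².
(Equivalently α = (3g/(2L)) cos 26° = 14.75 rad/s².)

α ≈ 14.7 rad/s²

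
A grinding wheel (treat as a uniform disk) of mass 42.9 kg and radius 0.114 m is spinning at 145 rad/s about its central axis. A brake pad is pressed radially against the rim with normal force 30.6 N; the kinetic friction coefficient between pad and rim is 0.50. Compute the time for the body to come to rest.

t ≈ 23.2 s

I = ½MR² = (1/2)(42.9)(0.114)² = 0.2788 kg·m².
Friction force f = μN = (0.50)(30.6) = 15.30 N at the rim; torque magnitude τ = fR = 1.744 N·m, opposing ω.
|α| = τ/I = 1.744/0.2788 = 6.257 rad/s² (deceleration).
0 = ω₀ − |α|t ⇒ t = ω₀/|α| = 145/6.257 = 23.17 s.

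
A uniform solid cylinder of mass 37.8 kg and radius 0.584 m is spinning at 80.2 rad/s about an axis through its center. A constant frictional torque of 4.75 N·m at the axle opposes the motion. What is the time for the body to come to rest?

t ≈ 109 s

I = ½MR² = (1/2)(37.8)(0.584)² = 6.446 kg·m².
The net torque has magnitude 4.75 N·m, opposing ω.
|α| = τ/I = 4.750/6.446 = 0.7369 rad/s² (deceleration).
0 = ω₀ − |α|t ⇒ t = ω₀/|α| = 80.2/0.7369 = 108.8 s.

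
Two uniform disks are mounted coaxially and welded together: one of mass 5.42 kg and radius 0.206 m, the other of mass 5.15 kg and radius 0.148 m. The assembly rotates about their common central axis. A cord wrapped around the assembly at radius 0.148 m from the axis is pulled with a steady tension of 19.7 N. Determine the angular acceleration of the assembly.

I = ½M₁R₁² + ½M₂R₂² = ½(5.42)(0.206)² + ½(5.15)(0.148)² = 0.1714 kg·m².
τ = F r = (19.7)(0.148) = 2.916 N·m.
α = τ/I = 2.916/0.1714 = 17.01 rad/s².

α ≈ 17.0 rad/s²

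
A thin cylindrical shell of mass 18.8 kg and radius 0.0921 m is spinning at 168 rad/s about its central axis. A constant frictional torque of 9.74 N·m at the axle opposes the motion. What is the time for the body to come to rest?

t ≈ 2.75 s

I = MR² = (18.8)(0.0921)² = 0.1595 kg·m².
The net torque has magnitude 9.74 N·m, opposing ω.
|α| = τ/I = 9.740/0.1595 = 61.08 rad/s² (deceleration).
0 = ω₀ − |α|t ⇒ t = ω₀/|α| = 168/61.08 = 2.751 s.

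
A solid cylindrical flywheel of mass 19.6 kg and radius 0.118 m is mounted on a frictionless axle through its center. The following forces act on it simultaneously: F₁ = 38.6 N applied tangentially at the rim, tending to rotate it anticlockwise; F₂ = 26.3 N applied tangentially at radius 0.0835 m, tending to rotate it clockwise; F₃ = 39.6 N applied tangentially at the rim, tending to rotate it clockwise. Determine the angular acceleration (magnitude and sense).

α ≈ 17.0 rad/s², clockwise

I = ½MR² = (1/2)(19.6)(0.118)² = 0.1365 kg·m².
Taking anticlockwise as positive: τ₁ = +(38.6)(0.118) = +4.555 N·m; τ₂ = −(26.3)(0.0835) = −2.196 N·m; τ₃ = −(39.6)(0.118) = −4.673 N·m.
Net torque τ = -2.314 N·m.
α = τ/I = -2.314/0.1365 = -16.96 rad/s².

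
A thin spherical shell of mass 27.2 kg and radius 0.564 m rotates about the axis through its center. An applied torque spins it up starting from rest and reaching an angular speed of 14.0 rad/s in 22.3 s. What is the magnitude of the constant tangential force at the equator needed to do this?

F ≈ 6.42 N

I = (2/3)MR² = (2/3)(27.2)(0.564)² = 5.768 kg·m².
α = Δω/Δt = (14.0 − 0)/22.3 = 0.6278 rad/s².
The required torque is τ = Iα = (5.768)(0.6278) = 3.621 N·m.
A tangential force at the equator gives τ = FR, so F = τ/R = 3.621/0.564 = 6.421 N.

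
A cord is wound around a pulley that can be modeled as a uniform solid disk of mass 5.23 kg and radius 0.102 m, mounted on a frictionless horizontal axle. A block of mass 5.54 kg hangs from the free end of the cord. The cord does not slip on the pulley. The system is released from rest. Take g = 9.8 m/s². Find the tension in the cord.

T ≈ 17.4 N

I = ½MR² = (1/2)(5.23)(0.102)² = 0.02721 kg·m².
Block: mg − T = ma. Pulley: TR = Iα. No-slip: a = αR, so T = (I/R²)a = 2.615·a.
Then mg = (m + 2.615)a, so a = (5.54)(9.8)/(5.54 + 2.615) = 6.658 m/s².
T = 2.615·a = 17.41 N.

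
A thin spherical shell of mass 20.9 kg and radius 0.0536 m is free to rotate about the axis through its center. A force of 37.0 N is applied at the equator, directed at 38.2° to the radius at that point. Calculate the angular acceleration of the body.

I = (2/3)MR² = (2/3)(20.9)(0.0536)² = 0.04003 kg·m².
Only the tangential component produces torque: τ = F R sinθ = (37.0)(0.0536) sin 38.2° = 1.226 N·m.
From τ = Iα: α = 1.226/0.04003 = 30.64 rad/s².

α ≈ 30.6 rad/s²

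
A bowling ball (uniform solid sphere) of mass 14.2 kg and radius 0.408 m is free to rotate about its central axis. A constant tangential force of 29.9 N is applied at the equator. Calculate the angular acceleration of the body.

I = (2/5)MR² = (2/5)(14.2)(0.408)² = 0.9455 kg·m².
τ = F R = (29.9)(0.408) = 12.20 N·m.
Newton's second law for rotation, τ = Iα, gives α = τ/I = 12.20/0.9455 = 12.90 rad/s².

α ≈ 12.9 rad/s²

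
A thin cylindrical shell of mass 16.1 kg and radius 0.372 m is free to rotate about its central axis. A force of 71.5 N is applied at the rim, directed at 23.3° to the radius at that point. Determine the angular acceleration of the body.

I = MR² = (16.1)(0.372)² = 2.228 kg·m².
Only the tangential component produces torque: τ = F R sinθ = (71.5)(0.372) sin 23.3° = 10.52 N·m.
From τ = Iα: α = 10.52/2.228 = 4.722 rad/s².

α ≈ 4.72 rad/s²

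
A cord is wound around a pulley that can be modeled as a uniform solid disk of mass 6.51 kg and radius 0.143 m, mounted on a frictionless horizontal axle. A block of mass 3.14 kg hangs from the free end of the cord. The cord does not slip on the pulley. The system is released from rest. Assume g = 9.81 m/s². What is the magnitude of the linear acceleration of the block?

a ≈ 4.82 m/s²

I = ½MR² = (1/2)(6.51)(0.143)² = 0.06656 kg·m².
Block: mg − T = ma. Pulley: TR = Iα. No-slip: a = αR, so T = (I/R²)a = 3.255·a.
Then mg = (m + 3.255)a, so a = (3.14)(9.81)/(3.14 + 3.255) = 4.817 m/s².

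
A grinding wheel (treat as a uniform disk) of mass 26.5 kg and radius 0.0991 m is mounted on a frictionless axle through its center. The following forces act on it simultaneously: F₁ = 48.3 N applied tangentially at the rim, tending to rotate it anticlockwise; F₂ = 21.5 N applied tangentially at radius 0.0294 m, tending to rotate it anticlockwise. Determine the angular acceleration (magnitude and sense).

I = ½MR² = (1/2)(26.5)(0.0991)² = 0.1301 kg·m².
Taking anticlockwise as positive: τ₁ = +(48.3)(0.0991) = +4.787 N·m; τ₂ = +(21.5)(0.0294) = +0.6321 N·m.
Net torque τ = 5.419 N·m.
α = τ/I = 5.419/0.1301 = 41.64 rad/s².

α ≈ 41.6 rad/s², anticlockwise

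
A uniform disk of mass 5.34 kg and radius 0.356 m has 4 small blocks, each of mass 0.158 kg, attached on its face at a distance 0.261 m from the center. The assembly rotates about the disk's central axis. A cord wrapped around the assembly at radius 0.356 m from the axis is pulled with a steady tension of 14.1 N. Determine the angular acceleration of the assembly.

I_disk = ½MR² = ½(5.34)(0.356)² = 0.3384 kg·m².
I_blocks = 4·m·r² = 4(0.158)(0.261)² = 0.04305 kg·m².
Total I = 0.3814 kg·m².
τ = F r = (14.1)(0.356) = 5.020 N·m.
α = τ/I = 5.020/0.3814 = 13.16 rad/s².

α ≈ 13.2 rad/s²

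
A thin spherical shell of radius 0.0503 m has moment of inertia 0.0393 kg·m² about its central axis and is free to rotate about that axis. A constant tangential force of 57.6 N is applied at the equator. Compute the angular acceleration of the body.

α ≈ 73.7 rad/s²

τ = F R = (57.6)(0.0503) = 2.897 N·m.
Newton's second law for rotation, τ = Iα, gives α = τ/I = 2.897/0.03930 = 73.72 rad/s².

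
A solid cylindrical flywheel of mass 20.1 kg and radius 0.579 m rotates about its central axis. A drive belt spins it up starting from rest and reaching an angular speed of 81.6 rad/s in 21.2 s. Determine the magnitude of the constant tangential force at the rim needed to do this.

I = ½MR² = (1/2)(20.1)(0.579)² = 3.369 kg·m².
α = Δω/Δt = (81.6 − 0)/21.2 = 3.849 rad/s².
The required torque is τ = Iα = (3.369)(3.849) = 12.97 N·m.
A tangential force at the rim gives τ = FR, so F = τ/R = 12.97/0.579 = 22.40 N.

F ≈ 22.4 N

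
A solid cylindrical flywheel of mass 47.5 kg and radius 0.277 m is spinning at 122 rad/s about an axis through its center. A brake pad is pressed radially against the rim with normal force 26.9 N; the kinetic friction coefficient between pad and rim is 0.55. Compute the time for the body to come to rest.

t ≈ 54.2 s

I = ½MR² = (1/2)(47.5)(0.277)² = 1.822 kg·m².
Friction force f = μN = (0.55)(26.9) = 14.79 N at the rim; torque magnitude τ = fR = 4.098 N·m, opposing ω.
|α| = τ/I = 4.098/1.822 = 2.249 rad/s² (deceleration).
0 = ω₀ − |α|t ⇒ t = ω₀/|α| = 122/2.249 = 54.25 s.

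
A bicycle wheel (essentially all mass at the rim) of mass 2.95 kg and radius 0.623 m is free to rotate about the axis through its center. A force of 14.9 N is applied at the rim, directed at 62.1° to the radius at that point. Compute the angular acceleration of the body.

α ≈ 7.16 rad/s²

I = MR² = (2.95)(0.623)² = 1.145 kg·m².
Only the tangential component produces torque: τ = F R sinθ = (14.9)(0.623) sin 62.1° = 8.204 N·m.
From τ = Iα: α = 8.204/1.145 = 7.165 rad/s².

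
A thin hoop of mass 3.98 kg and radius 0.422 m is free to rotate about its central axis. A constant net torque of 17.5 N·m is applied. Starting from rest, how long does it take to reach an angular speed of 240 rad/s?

I = MR² = (3.98)(0.422)² = 0.7088 kg·m².
α = τ/I = 17.5/0.7088 = 24.69 rad/s².
ω = αt ⇒ t = ω/α = 240/24.69 = 9.720 s.

t ≈ 9.72 s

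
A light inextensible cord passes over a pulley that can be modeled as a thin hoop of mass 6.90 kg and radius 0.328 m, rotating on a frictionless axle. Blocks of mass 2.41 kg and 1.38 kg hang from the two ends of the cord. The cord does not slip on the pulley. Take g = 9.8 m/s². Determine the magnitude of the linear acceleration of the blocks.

I = MR² = (6.90)(0.328)² = 0.7423 kg·m².
Heavier block: m₁g − T₁ = m₁a. Lighter block: T₂ − m₂g = m₂a.
Pulley: (T₁ − T₂)R = Iα = I(a/R), so T₁ − T₂ = (I/R²)a = 1·M_p a = 6.900·a.
Adding the three: (m₁ − m₂)g = (m₁ + m₂ + 6.900)a, so a = (2.41 − 1.38)(9.8)/(2.41 + 1.38 + 6.900) = 0.9442 m/s².

a ≈ 0.944 m/s²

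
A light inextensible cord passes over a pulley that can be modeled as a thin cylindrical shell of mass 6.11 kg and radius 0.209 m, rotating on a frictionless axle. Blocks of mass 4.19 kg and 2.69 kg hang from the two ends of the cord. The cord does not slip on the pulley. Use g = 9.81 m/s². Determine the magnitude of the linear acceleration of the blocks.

I = MR² = (6.11)(0.209)² = 0.2669 kg·m².
Heavier block: m₁g − T₁ = m₁a. Lighter block: T₂ − m₂g = m₂a.
Pulley: (T₁ − T₂)R = Iα = I(a/R), so T₁ − T₂ = (I/R²)a = 1·M_p a = 6.110·a.
Adding the three: (m₁ − m₂)g = (m₁ + m₂ + 6.110)a, so a = (4.19 − 2.69)(9.81)/(4.19 + 2.69 + 6.110) = 1.133 m/s².

a ≈ 1.13 m/s²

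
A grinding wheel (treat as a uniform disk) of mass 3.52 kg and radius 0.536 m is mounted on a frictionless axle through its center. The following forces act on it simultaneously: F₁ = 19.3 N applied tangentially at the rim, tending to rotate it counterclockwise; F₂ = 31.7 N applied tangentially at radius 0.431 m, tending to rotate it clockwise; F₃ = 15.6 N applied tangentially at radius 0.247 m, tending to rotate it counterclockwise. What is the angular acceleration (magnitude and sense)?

α ≈ 1.06 rad/s², counterclockwise

I = ½MR² = (1/2)(3.52)(0.536)² = 0.5056 kg·m².
Taking counterclockwise as positive: τ₁ = +(19.3)(0.536) = +10.34 N·m; τ₂ = −(31.7)(0.431) = −13.66 N·m; τ₃ = +(15.6)(0.247) = +3.853 N·m.
Net torque τ = 0.5353 N·m.
α = τ/I = 0.5353/0.5056 = 1.059 rad/s².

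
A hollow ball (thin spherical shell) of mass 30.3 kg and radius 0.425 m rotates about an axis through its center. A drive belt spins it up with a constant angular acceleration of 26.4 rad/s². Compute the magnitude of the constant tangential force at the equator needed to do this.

F ≈ 227 N

I = (2/3)MR² = (2/3)(30.3)(0.425)² = 3.649 kg·m².
The required torque is τ = Iα = (3.649)(26.40) = 96.32 N·m.
A tangential force at the equator gives τ = FR, so F = τ/R = 96.32/0.425 = 226.6 N.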